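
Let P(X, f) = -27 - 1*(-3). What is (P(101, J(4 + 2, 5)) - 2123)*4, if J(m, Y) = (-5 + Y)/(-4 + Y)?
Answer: -8588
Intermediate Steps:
J(m, Y) = (-5 + Y)/(-4 + Y)
P(X, f) = -24 (P(X, f) = -27 + 3 = -24)
(P(101, J(4 + 2, 5)) - 2123)*4 = (-24 - 2123)*4 = -2147*4 = -8588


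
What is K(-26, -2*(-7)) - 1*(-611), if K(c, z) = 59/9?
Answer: 5558/9 ≈ 617.56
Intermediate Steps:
K(c, z) = 59/9 (K(c, z) = 59*(⅑) = 59/9)
K(-26, -2*(-7)) - 1*(-611) = 59/9 - 1*(-611) = 59/9 + 611 = 5558/9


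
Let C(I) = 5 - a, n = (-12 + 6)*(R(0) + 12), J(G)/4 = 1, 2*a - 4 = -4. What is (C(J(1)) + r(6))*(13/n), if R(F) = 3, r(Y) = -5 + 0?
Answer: 0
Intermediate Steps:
r(Y) = -5
a = 0 (a = 2 + (½)*(-4) = 2 - 2 = 0)
J(G) = 4 (J(G) = 4*1 = 4)
n = -90 (n = (-12 + 6)*(3 + 12) = -6*15 = -90)
C(I) = 5 (C(I) = 5 - 1*0 = 5 + 0 = 5)
(C(J(1)) + r(6))*(13/n) = (5 - 5)*(13/(-90)) = 0*(13*(-1/90)) = 0*(-13/90) = 0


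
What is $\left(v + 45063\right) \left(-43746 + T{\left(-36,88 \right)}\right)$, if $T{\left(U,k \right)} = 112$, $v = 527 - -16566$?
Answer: $-2712114904$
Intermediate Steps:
$v = 17093$ ($v = 527 + 16566 = 17093$)
$\left(v + 45063\right) \left(-43746 + T{\left(-36,88 \right)}\right) = \left(17093 + 45063\right) \left(-43746 + 112\right) = 62156 \left(-43634\right) = -2712114904$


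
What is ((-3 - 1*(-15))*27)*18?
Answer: 5832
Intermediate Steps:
((-3 - 1*(-15))*27)*18 = ((-3 + 15)*27)*18 = (12*27)*18 = 324*18 = 5832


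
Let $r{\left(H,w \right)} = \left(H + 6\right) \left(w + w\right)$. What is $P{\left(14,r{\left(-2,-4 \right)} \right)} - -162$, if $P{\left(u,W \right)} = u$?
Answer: $176$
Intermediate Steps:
$r{\left(H,w \right)} = 2 w \left(6 + H\right)$ ($r{\left(H,w \right)} = \left(6 + H\right) 2 w = 2 w \left(6 + H\right)$)
$P{\left(14,r{\left(-2,-4 \right)} \right)} - -162 = 14 - -162 = 14 + 162 = 176$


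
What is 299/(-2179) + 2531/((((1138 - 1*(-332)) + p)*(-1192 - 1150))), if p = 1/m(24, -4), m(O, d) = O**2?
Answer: -298049911121/2160500924089 ≈ -0.13795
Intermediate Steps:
p = 1/576 (p = 1/(24**2) = 1/576 ≈ 0.0017361)
299/(-2179) + 2531/((((1138 - 1*(-332)) + p)*(-1192 - 1150))) = 299/(-2179) + 2531/((((1138 - 1*(-332)) + 1/576)*(-1192 - 1150))) = 299*(-1/2179) + 2531/((((1138 + 332) + 1/576)*(-2342))) = -299/2179 + 2531/(((1470 + 1/576)*(-2342))) = -299/2179 + 2531/(((846721/576)*(-2342))) = -299/2179 + 2531/(-991510291/288) = -299/2179 + 2531*(-288/991510291) = -299/2179 - 728928/991510291 = -298049911121/2160500924089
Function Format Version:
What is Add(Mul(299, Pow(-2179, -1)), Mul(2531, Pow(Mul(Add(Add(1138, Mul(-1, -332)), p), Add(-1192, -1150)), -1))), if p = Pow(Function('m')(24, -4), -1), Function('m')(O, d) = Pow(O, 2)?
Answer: Rational(-298049911121, 2160500924089) ≈ -0.13795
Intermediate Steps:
p = Rational(1, 576) (p = Pow(Pow(24, 2), -1) = Pow(576, -1) = Rational(1, 576) ≈ 0.0017361)
Add(Mul(299, Pow(-2179, -1)), Mul(2531, Pow(Mul(Add(Add(1138, Mul(-1, -332)), p), Add(-1192, -1150)), -1))) = Add(Mul(299, Pow(-2179, -1)), Mul(2531, Pow(Mul(Add(Add(1138, Mul(-1, -332)), Rational(1, 576)), Add(-1192, -1150)), -1))) = Add(Mul(299, Rational(-1, 2179)), Mul(2531, Pow(Mul(Add(Add(1138, 332), Rational(1, 576)), -2342), -1))) = Add(Rational(-299, 2179), Mul(2531, Pow(Mul(Add(1470, Rational(1, 576)), -2342), -1))) = Add(Rational(-299, 2179), Mul(2531, Pow(Mul(Rational(846721, 576), -2342), -1))) = Add(Rational(-299, 2179), Mul(2531, Pow(Rational(-991510291, 288), -1))) = Add(Rational(-299, 2179), Mul(2531, Rational(-288, 991510291))) = Add(Rational(-299, 2179), Rational(-728928, 991510291)) = Rational(-298049911121, 2160500924089)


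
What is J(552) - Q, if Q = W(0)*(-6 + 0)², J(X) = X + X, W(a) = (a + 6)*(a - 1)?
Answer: 1320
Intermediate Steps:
W(a) = (-1 + a)*(6 + a) (W(a) = (6 + a)*(-1 + a) = (-1 + a)*(6 + a))
J(X) = 2*X
Q = -216 (Q = (-6 + 0² + 5*0)*(-6 + 0)² = (-6 + 0 + 0)*(-6)² = -6*36 = -216)
J(552) - Q = 2*552 - 1*(-216) = 1104 + 216 = 1320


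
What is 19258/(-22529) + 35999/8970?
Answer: 49098247/15545010 ≈ 3.1585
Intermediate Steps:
19258/(-22529) + 35999/8970 = 19258*(-1/22529) + 35999*(1/8970) = -19258/22529 + 35999/8970 = 49098247/15545010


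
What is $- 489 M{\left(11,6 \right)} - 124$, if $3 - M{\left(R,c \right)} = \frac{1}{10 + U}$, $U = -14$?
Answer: $- \frac{6853}{4} \approx -1713.3$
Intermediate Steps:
$M{\left(R,c \right)} = \frac{13}{4}$ ($M{\left(R,c \right)} = 3 - \frac{1}{10 - 14} = 3 - \frac{1}{-4} = 3 - - \frac{1}{4} = 3 + \frac{1}{4} = \frac{13}{4}$)
$- 489 M{\left(11,6 \right)} - 124 = \left(-489\right) \frac{13}{4} - 124 = - \frac{6357}{4} - 124 = - \frac{6853}{4}$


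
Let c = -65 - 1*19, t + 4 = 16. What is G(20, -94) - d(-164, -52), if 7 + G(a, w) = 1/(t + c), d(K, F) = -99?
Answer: 6623/72 ≈ 91.986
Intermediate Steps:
t = 12 (t = -4 + 16 = 12)
c = -84 (c = -65 - 19 = -84)
G(a, w) = -505/72 (G(a, w) = -7 + 1/(12 - 84) = -7 + 1/(-72) = -7 - 1/72 = -505/72)
G(20, -94) - d(-164, -52) = -505/72 - 1*(-99) = -505/72 + 99 = 6623/72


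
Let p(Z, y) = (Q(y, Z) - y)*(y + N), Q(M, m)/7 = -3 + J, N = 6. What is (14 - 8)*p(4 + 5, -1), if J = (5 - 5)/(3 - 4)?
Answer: -600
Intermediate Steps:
J = 0 (J = 0/(-1) = 0*(-1) = 0)
Q(M, m) = -21 (Q(M, m) = 7*(-3 + 0) = 7*(-3) = -21)
p(Z, y) = (-21 - y)*(6 + y) (p(Z, y) = (-21 - y)*(y + 6) = (-21 - y)*(6 + y))
(14 - 8)*p(4 + 5, -1) = (14 - 8)*(-126 - 1*(-1)² - 27*(-1)) = 6*(-126 - 1*1 + 27) = 6*(-126 - 1 + 27) = 6*(-100) = -600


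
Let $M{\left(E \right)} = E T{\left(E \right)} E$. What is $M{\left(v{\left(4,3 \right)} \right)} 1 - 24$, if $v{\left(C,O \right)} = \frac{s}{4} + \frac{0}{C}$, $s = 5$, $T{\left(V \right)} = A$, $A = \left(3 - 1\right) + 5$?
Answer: $- \frac{209}{16} \approx -13.063$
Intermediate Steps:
$A = 7$ ($A = 2 + 5 = 7$)
$T{\left(V \right)} = 7$
$v{\left(C,O \right)} = \frac{5}{4}$ ($v{\left(C,O \right)} = \frac{5}{4} + \frac{0}{C} = 5 \cdot \frac{1}{4} + 0 = \frac{5}{4} + 0 = \frac{5}{4}$)
$M{\left(E \right)} = 7 E^{2}$ ($M{\left(E \right)} = E 7 E = 7 E E = 7 E^{2}$)
$M{\left(v{\left(4,3 \right)} \right)} 1 - 24 = 7 \left(\frac{5}{4}\right)^{2} \cdot 1 - 24 = 7 \cdot \frac{25}{16} \cdot 1 - 24 = \frac{175}{16} \cdot 1 - 24 = \frac{175}{16} - 24 = - \frac{209}{16}$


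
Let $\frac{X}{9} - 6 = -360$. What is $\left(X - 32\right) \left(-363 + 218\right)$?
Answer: $466610$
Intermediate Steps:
$X = -3186$ ($X = 54 + 9 \left(-360\right) = 54 - 3240 = -3186$)
$\left(X - 32\right) \left(-363 + 218\right) = \left(-3186 - 32\right) \left(-363 + 218\right) = \left(-3218\right) \left(-145\right) = 466610$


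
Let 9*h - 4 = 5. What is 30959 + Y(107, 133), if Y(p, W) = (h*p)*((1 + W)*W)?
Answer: 1937913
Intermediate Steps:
h = 1 (h = 4/9 + (1/9)*5 = 4/9 + 5/9 = 1)
Y(p, W) = W*p*(1 + W) (Y(p, W) = (1*p)*((1 + W)*W) = p*(W*(1 + W)) = W*p*(1 + W))
30959 + Y(107, 133) = 30959 + 133*107*(1 + 133) = 30959 + 133*107*134 = 30959 + 1906954 = 1937913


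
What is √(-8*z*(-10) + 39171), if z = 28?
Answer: √41411 ≈ 203.50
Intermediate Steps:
√(-8*z*(-10) + 39171) = √(-8*28*(-10) + 39171) = √(-224*(-10) + 39171) = √(2240 + 39171) = √41411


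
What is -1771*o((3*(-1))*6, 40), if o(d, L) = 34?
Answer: -60214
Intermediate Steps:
-1771*o((3*(-1))*6, 40) = -1771*34 = -60214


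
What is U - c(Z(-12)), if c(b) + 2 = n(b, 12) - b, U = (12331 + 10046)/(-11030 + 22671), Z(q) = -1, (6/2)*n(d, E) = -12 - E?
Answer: 127146/11641 ≈ 10.922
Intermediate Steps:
n(d, E) = -4 - E/3 (n(d, E) = (-12 - E)/3 = -4 - E/3)
U = 22377/11641 ≈ 1.9223
c(b) = -10 - b (c(b) = -2 + ((-4 - ⅓*12) - b) = -2 + ((-4 - 4) - b) = -2 + (-8 - b) = -10 - b)
U - c(Z(-12)) = 22377/11641 - (-10 - 1*(-1)) = 22377/11641 - (-10 + 1) = 22377/11641 - 1*(-9) = 22377/11641 + 9 = 127146/11641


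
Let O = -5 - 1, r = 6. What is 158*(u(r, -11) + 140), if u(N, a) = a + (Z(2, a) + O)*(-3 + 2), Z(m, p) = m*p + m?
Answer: 24490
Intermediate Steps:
O = -6
Z(m, p) = m + m*p
u(N, a) = 4 - a (u(N, a) = a + (2*(1 + a) - 6)*(-3 + 2) = a + ((2 + 2*a) - 6)*(-1) = a + (-4 + 2*a)*(-1) = a + (4 - 2*a) = 4 - a)
158*(u(r, -11) + 140) = 158*((4 - 1*(-11)) + 140) = 158*((4 + 11) + 140) = 158*(15 + 140) = 158*155 = 24490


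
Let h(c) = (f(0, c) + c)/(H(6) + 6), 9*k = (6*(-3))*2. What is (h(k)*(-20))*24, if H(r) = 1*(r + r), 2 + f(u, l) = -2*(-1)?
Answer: 320/3 ≈ 106.67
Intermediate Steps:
f(u, l) = 0 (f(u, l) = -2 - 2*(-1) = -2 + 2 = 0)
H(r) = 2*r (H(r) = 1*(2*r) = 2*r)
k = -4 (k = ((6*(-3))*2)/9 = (-18*2)/9 = (⅑)*(-36) = -4)
h(c) = c/18 (h(c) = (0 + c)/(2*6 + 6) = c/(12 + 6) = c/18)
(h(k)*(-20))*24 = (((1/18)*(-4))*(-20))*24 = -2/9*(-20)*24 = (40/9)*24 = 320/3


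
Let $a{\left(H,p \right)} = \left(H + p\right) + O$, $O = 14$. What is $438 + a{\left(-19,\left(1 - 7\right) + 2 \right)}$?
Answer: $429$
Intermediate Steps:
$a{\left(H,p \right)} = 14 + H + p$ ($a{\left(H,p \right)} = \left(H + p\right) + 14 = 14 + H + p$)
$438 + a{\left(-19,\left(1 - 7\right) + 2 \right)} = 438 + \left(14 - 19 + \left(\left(1 - 7\right) + 2\right)\right) = 438 + \left(14 - 19 + \left(-6 + 2\right)\right) = 438 - 9 = 429$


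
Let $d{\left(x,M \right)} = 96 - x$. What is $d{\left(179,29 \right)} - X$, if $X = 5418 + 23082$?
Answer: $-28583$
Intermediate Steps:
$X = 28500$
$d{\left(179,29 \right)} - X = \left(96 - 179\right) - 28500 = -83 - 28500 = -28583$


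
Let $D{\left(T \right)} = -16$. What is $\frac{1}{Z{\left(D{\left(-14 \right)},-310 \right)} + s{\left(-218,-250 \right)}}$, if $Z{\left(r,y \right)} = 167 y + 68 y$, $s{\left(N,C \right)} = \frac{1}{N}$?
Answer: $- \frac{218}{15881301} \approx -1.3727 \cdot 10^{-5}$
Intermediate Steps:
$Z{\left(r,y \right)} = 235 y$
$\frac{1}{Z{\left(D{\left(-14 \right)},-310 \right)} + s{\left(-218,-250 \right)}} = \frac{1}{235 \left(-310\right) + \frac{1}{-218}} = \frac{1}{-72850 - \frac{1}{218}} = \frac{1}{- \frac{15881301}{218}} = - \frac{218}{15881301}$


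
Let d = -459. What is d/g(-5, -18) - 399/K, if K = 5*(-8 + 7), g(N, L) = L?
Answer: 1053/10 ≈ 105.30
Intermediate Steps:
K = -5 (K = 5*(-1) = -5)
d/g(-5, -18) - 399/K = -459/(-18) - 399/(-5) = -459*(-1/18) - 399*(-⅕) = 51/2 + 399/5 = 1053/10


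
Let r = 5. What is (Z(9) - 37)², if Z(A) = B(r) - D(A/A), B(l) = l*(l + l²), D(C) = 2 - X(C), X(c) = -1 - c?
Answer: 11881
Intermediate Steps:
D(C) = 3 + C (D(C) = 2 - (-1 - C) = 2 + (1 + C) = 3 + C)
Z(A) = 146 (Z(A) = 5²*(1 + 5) - (3 + A/A) = 25*6 - (3 + 1) = 150 - 1*4 = 150 - 4 = 146)
(Z(9) - 37)² = (146 - 37)² = 109² = 11881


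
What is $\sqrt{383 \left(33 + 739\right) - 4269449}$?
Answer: $i \sqrt{3973773} \approx 1993.4 i$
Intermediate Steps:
$\sqrt{383 \left(33 + 739\right) - 4269449} = \sqrt{383 \cdot 772 - 4269449} = \sqrt{295676 - 4269449} = \sqrt{-3973773} = i \sqrt{3973773}$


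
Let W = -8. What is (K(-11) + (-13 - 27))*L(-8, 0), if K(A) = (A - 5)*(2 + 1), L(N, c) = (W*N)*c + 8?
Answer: -704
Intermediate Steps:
L(N, c) = 8 - 8*N*c (L(N, c) = (-8*N)*c + 8 = -8*N*c + 8 = 8 - 8*N*c)
K(A) = -15 + 3*A (K(A) = (-5 + A)*3 = -15 + 3*A)
(K(-11) + (-13 - 27))*L(-8, 0) = ((-15 + 3*(-11)) + (-13 - 27))*(8 - 8*(-8)*0) = ((-15 - 33) - 40)*(8 + 0) = (-48 - 40)*8 = -88*8 = -704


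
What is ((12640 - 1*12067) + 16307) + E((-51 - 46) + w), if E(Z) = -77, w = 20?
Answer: 16803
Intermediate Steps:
((12640 - 1*12067) + 16307) + E((-51 - 46) + w) = ((12640 - 1*12067) + 16307) - 77 = ((12640 - 12067) + 16307) - 77 = (573 + 16307) - 77 = 16880 - 77 = 16803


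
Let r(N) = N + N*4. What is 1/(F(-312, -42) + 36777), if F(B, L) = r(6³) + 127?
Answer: 1/37984 ≈ 2.6327e-5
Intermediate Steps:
r(N) = 5*N (r(N) = N + 4*N = 5*N)
F(B, L) = 1207 (F(B, L) = 5*6³ + 127 = 5*216 + 127 = 1080 + 127 = 1207)
1/(F(-312, -42) + 36777) = 1/(1207 + 36777) = 1/37984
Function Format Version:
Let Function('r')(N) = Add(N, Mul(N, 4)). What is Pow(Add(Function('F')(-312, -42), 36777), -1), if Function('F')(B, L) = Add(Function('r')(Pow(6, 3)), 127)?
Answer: Rational(1, 37984) ≈ 2.6327e-5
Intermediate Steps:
Function('r')(N) = Mul(5, N) (Function('r')(N) = Add(N, Mul(4, N)) = Mul(5, N))
Function('F')(B, L) = 1207 (Function('F')(B, L) = Add(Mul(5, Pow(6, 3)), 127) = Add(Mul(5, 216), 127) = Add(1080, 127) = 1207)
Pow(Add(Function('F')(-312, -42), 36777), -1) = Pow(Add(1207, 36777), -1) = Pow(37984, -1) = Rational(1, 37984)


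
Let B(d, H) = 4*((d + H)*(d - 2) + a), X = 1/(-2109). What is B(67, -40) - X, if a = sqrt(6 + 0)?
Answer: 14805181/2109 + 4*sqrt(6) ≈ 7029.8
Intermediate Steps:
X = -1/2109 ≈ -0.00047416
a = sqrt(6) ≈ 2.4495
B(d, H) = 4*sqrt(6) + 4*(-2 + d)*(H + d) (B(d, H) = 4*((d + H)*(d - 2) + sqrt(6)) = 4*((H + d)*(-2 + d) + sqrt(6)) = 4*((-2 + d)*(H + d) + sqrt(6)) = 4*(sqrt(6) + (-2 + d)*(H + d)) = 4*sqrt(6) + 4*(-2 + d)*(H + d))
B(67, -40) - X = (-8*(-40) - 8*67 + 4*sqrt(6) + 4*67**2 + 4*(-40)*67) - 1*(-1/2109) = (320 - 536 + 4*sqrt(6) + 4*4489 - 10720) + 1/2109 = (320 - 536 + 4*sqrt(6) + 17956 - 10720) + 1/2109 = (7020 + 4*sqrt(6)) + 1/2109 = 14805181/2109 + 4*sqrt(6)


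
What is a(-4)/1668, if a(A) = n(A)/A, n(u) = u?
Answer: 1/1668 ≈ 0.00059952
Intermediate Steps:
a(A) = 1 (a(A) = A/A = 1)
a(-4)/1668 = 1/1668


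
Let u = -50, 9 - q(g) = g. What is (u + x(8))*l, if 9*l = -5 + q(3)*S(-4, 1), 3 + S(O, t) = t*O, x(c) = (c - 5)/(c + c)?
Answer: 37459/144 ≈ 260.13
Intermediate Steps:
x(c) = (-5 + c)/(2*c) (x(c) = (-5 + c)/((2*c)) = (-5 + c)*(1/(2*c)) = (-5 + c)/(2*c))
q(g) = 9 - g
S(O, t) = -3 + O*t (S(O, t) = -3 + t*O = -3 + O*t)
l = -47/9 (l = (-5 + (9 - 1*3)*(-3 - 4*1))/9 = (-5 + (9 - 3)*(-3 - 4))/9 = (-5 + 6*(-7))/9 = (-5 - 42)/9 = (⅑)*(-47) = -47/9 ≈ -5.2222)
(u + x(8))*l = (-50 + (½)*(-5 + 8)/8)*(-47/9) = (-50 + (½)*(⅛)*3)*(-47/9) = (-50 + 3/16)*(-47/9) = -797/16*(-47/9) = 37459/144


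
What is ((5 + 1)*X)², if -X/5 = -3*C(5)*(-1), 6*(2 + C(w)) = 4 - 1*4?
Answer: 32400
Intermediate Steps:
C(w) = -2 (C(w) = -2 + (4 - 1*4)/6 = -2 + (4 - 4)/6 = -2 + (⅙)*0 = -2 + 0 = -2)
X = 30 (X = -5*(-3*(-2))*(-1) = -30*(-1) = -5*(-6) = 30)
((5 + 1)*X)² = ((5 + 1)*30)² = (6*30)² = 180² = 32400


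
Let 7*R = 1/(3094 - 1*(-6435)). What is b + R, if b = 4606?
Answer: 307234019/66703 ≈ 4606.0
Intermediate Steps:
R = 1/66703 (R = 1/(7*(3094 - 1*(-6435))) = 1/(7*(3094 + 6435)) = (⅐)/9529 = (⅐)*(1/9529) = 1/66703 ≈ 1.4992e-5)
b + R = 4606 + 1/66703 = 307234019/66703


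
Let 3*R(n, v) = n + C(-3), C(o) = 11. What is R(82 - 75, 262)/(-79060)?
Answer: -3/39530 ≈ -7.5892e-5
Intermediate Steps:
R(n, v) = 11/3 + n/3 (R(n, v) = (n + 11)/3 = (11 + n)/3 = 11/3 + n/3)
R(82 - 75, 262)/(-79060) = (11/3 + (82 - 75)/3)/(-79060) = (11/3 + (1/3)*7)*(-1/79060) = (11/3 + 7/3)*(-1/79060) = 6*(-1/79060) = -3/39530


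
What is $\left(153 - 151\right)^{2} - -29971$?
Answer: $29975$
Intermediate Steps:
$\left(153 - 151\right)^{2} - -29971 = 2^{2} + 29971 = 4 + 29971 = 29975$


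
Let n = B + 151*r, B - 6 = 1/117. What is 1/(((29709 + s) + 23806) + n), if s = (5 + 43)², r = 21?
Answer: 117/6902533 ≈ 1.6950e-5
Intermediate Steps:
s = 2304 (s = 48² = 2304)
B = 703/117 (B = 6 + 1/117 = 703/117 ≈ 6.0085)
n = 371710/117 (n = 703/117 + 151*21 = 703/117 + 3171 = 371710/117 ≈ 3177.0)
1/(((29709 + s) + 23806) + n) = 1/(((29709 + 2304) + 23806) + 371710/117) = 1/((32013 + 23806) + 371710/117) = 1/(55819 + 371710/117) = 1/(6902533/117) = 117/6902533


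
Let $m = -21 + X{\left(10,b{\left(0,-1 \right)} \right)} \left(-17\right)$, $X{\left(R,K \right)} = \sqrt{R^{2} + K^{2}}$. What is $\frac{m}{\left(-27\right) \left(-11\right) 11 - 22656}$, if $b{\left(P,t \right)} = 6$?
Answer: $\frac{7}{6463} + \frac{34 \sqrt{34}}{19389} \approx 0.011308$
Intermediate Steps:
$X{\left(R,K \right)} = \sqrt{K^{2} + R^{2}}$
$m = -21 - 34 \sqrt{34}$ ($m = -21 + \sqrt{6^{2} + 10^{2}} \left(-17\right) = -21 + \sqrt{36 + 100} \left(-17\right) = -21 + \sqrt{136} \left(-17\right) = -21 + 2 \sqrt{34} \left(-17\right) = -21 - 34 \sqrt{34} \approx -219.25$)
$\frac{m}{\left(-27\right) \left(-11\right) 11 - 22656} = \frac{-21 - 34 \sqrt{34}}{\left(-27\right) \left(-11\right) 11 - 22656} = \frac{-21 - 34 \sqrt{34}}{297 \cdot 11 - 22656} = \frac{-21 - 34 \sqrt{34}}{3267 - 22656} = \frac{-21 - 34 \sqrt{34}}{-19389} = \left(-21 - 34 \sqrt{34}\right) \left(- \frac{1}{19389}\right) = \frac{7}{6463} + \frac{34 \sqrt{34}}{19389}$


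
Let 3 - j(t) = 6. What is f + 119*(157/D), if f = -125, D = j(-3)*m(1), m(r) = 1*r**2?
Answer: -19058/3 ≈ -6352.7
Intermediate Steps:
j(t) = -3 (j(t) = 3 - 1*6 = 3 - 6 = -3)
m(r) = r**2
D = -3 (D = -3*1**2 = -3*1 = -3)
f + 119*(157/D) = -125 + 119*(157/(-3)) = -125 + 119*(157*(-1/3)) = -125 + 119*(-157/3) = -125 - 18683/3 = -19058/3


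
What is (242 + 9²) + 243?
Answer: 566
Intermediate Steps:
(242 + 9²) + 243 = (242 + 81) + 243 = 323 + 243 = 566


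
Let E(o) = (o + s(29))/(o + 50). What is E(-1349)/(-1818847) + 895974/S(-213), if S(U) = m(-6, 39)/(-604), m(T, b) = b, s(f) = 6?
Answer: -25070759389127515/1806757017 ≈ -1.3876e+7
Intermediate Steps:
E(o) = (6 + o)/(50 + o) (E(o) = (o + 6)/(o + 50) = (6 + o)/(50 + o))
S(U) = -39/604 (S(U) = 39/(-604) = 39*(-1/604) = -39/604)
E(-1349)/(-1818847) + 895974/S(-213) = ((6 - 1349)/(50 - 1349))/(-1818847) + 895974/(-39/604) = (-1343/(-1299))*(-1/1818847) + 895974*(-604/39) = -1/1299*(-1343)*(-1/1818847) - 180389432/13 = (1343/1299)*(-1/1818847) - 180389432/13 = -79/138981309 - 180389432/13 = -25070759389127515/1806757017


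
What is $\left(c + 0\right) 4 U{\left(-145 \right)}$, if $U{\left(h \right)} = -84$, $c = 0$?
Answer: $0$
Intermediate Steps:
$\left(c + 0\right) 4 U{\left(-145 \right)} = \left(0 + 0\right) 4 \left(-84\right) = 0 \cdot 4 \left(-84\right) = 0 \left(-84\right) = 0$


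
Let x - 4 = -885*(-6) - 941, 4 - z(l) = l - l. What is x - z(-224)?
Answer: 4369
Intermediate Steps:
z(l) = 4 (z(l) = 4 - (l - l) = 4 - 1*0 = 4 + 0 = 4)
x = 4373 (x = 4 + (-885*(-6) - 941) = 4 + (5310 - 941) = 4 + 4369 = 4373)
x - z(-224) = 4373 - 1*4 = 4373 - 4 = 4369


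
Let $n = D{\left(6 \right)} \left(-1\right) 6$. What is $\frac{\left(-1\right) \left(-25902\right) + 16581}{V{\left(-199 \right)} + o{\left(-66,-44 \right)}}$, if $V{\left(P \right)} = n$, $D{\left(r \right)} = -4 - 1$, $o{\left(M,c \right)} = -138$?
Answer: $- \frac{14161}{36} \approx -393.36$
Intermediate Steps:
$D{\left(r \right)} = -5$ ($D{\left(r \right)} = -4 - 1 = -5$)
$n = 30$ ($n = \left(-5\right) \left(-1\right) 6 = 5 \cdot 6 = 30$)
$V{\left(P \right)} = 30$
$\frac{\left(-1\right) \left(-25902\right) + 16581}{V{\left(-199 \right)} + o{\left(-66,-44 \right)}} = \frac{\left(-1\right) \left(-25902\right) + 16581}{30 - 138} = \frac{25902 + 16581}{-108} = 42483 \left(- \frac{1}{108}\right) = - \frac{14161}{36}$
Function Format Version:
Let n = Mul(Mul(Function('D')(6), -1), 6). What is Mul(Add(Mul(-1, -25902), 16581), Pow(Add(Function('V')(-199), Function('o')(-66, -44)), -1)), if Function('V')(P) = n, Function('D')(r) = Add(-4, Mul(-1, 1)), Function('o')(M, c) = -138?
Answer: Rational(-14161, 36) ≈ -393.36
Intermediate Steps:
Function('D')(r) = -5 (Function('D')(r) = Add(-4, -1) = -5)
n = 30 (n = Mul(Mul(-5, -1), 6) = Mul(5, 6) = 30)
Function('V')(P) = 30
Mul(Add(Mul(-1, -25902), 16581), Pow(Add(Function('V')(-199), Function('o')(-66, -44)), -1)) = Mul(Add(Mul(-1, -25902), 16581), Pow(Add(30, -138), -1)) = Mul(Add(25902, 16581), Pow(-108, -1)) = Mul(42483, Rational(-1, 108)) = Rational(-14161, 36)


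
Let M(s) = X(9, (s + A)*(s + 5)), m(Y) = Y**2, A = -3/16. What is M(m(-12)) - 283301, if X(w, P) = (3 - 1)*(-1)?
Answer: -283303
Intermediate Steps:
A = -3/16 (A = -3*1/16 = -3/16 ≈ -0.18750)
X(w, P) = -2 (X(w, P) = 2*(-1) = -2)
M(s) = -2
M(m(-12)) - 283301 = -2 - 283301 = -283303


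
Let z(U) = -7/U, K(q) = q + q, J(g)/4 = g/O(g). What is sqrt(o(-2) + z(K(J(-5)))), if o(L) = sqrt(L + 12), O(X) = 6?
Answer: sqrt(105 + 100*sqrt(10))/10 ≈ 2.0524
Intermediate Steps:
J(g) = 2*g/3 (J(g) = 4*(g/6) = 2*g/3)
K(q) = 2*q
o(L) = sqrt(12 + L)
sqrt(o(-2) + z(K(J(-5)))) = sqrt(sqrt(12 - 2) - 7/(2*((2/3)*(-5)))) = sqrt(sqrt(10) - 7/(2*(-10/3))) = sqrt(sqrt(10) - 7/(-20/3)) = sqrt(sqrt(10) - 7*(-3/20)) = sqrt(sqrt(10) + 21/20) = sqrt(21/20 + sqrt(10))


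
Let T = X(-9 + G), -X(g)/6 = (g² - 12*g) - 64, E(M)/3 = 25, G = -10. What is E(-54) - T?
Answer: 3225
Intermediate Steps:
E(M) = 75 (E(M) = 3*25 = 75)
X(g) = 384 - 6*g² + 72*g (X(g) = -6*((g² - 12*g) - 64) = -6*(-64 + g² - 12*g) = 384 - 6*g² + 72*g)
T = -3150 (T = 384 - 6*(-9 - 10)² + 72*(-9 - 10) = 384 - 6*(-19)² + 72*(-19) = 384 - 6*361 - 1368 = 384 - 2166 - 1368 = -3150)
E(-54) - T = 75 - 1*(-3150) = 75 + 3150 = 3225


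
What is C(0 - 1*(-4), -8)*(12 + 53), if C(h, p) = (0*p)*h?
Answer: 0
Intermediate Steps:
C(h, p) = 0 (C(h, p) = 0*h = 0)
C(0 - 1*(-4), -8)*(12 + 53) = 0*(12 + 53) = 0*65 = 0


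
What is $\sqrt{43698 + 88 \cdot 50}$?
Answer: $\sqrt{48098} \approx 219.31$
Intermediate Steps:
$\sqrt{43698 + 88 \cdot 50} = \sqrt{43698 + 4400} = \sqrt{48098}$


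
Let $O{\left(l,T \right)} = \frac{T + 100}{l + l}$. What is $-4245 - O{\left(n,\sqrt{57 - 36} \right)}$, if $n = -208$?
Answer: $- \frac{441455}{104} + \frac{\sqrt{21}}{416} \approx -4244.8$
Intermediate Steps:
$O{\left(l,T \right)} = \frac{100 + T}{2 l}$
$-4245 - O{\left(n,\sqrt{57 - 36} \right)} = -4245 - \frac{100 + \sqrt{57 - 36}}{2 \left(-208\right)} = -4245 - \frac{1}{2} \left(- \frac{1}{208}\right) \left(100 + \sqrt{21}\right) = -4245 - \left(- \frac{25}{104} - \frac{\sqrt{21}}{416}\right) = -4245 + \left(\frac{25}{104} + \frac{\sqrt{21}}{416}\right) = - \frac{441455}{104} + \frac{\sqrt{21}}{416}$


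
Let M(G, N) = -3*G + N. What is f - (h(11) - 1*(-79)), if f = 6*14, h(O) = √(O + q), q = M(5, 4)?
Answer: 5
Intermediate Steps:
M(G, N) = N - 3*G
q = -11 (q = 4 - 3*5 = 4 - 15 = -11)
h(O) = √(-11 + O) (h(O) = √(O - 11) = √(-11 + O))
f = 84
f - (h(11) - 1*(-79)) = 84 - (√(-11 + 11) - 1*(-79)) = 84 - (√0 + 79) = 84 - (0 + 79) = 84 - 1*79 = 84 - 79 = 5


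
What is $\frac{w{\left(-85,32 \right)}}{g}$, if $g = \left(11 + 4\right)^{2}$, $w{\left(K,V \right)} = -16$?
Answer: $- \frac{16}{225} \approx -0.071111$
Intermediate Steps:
$g = 225$ ($g = 15^{2} = 225$)
$\frac{w{\left(-85,32 \right)}}{g} = - \frac{16}{225}$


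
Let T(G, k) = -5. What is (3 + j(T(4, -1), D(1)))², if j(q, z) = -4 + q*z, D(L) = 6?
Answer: 961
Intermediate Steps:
(3 + j(T(4, -1), D(1)))² = (3 + (-4 - 5*6))² = (3 + (-4 - 30))² = (3 - 34)² = (-31)² = 961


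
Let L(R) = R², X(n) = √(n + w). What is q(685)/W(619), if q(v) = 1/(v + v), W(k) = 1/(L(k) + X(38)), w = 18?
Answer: 383161/1370 + √14/685 ≈ 279.69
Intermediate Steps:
X(n) = √(18 + n) (X(n) = √(n + 18) = √(18 + n))
W(k) = 1/(k² + 2*√14) (W(k) = 1/(k² + √(18 + 38)) = 1/(k² + √56) = 1/(k² + 2*√14))
q(v) = 1/(2*v)
q(685)/W(619) = ((½)/685)/(1/(619² + 2*√14)) = ((½)*(1/685))/(1/(383161 + 2*√14)) = (383161 + 2*√14)/1370 = 383161/1370 + √14/685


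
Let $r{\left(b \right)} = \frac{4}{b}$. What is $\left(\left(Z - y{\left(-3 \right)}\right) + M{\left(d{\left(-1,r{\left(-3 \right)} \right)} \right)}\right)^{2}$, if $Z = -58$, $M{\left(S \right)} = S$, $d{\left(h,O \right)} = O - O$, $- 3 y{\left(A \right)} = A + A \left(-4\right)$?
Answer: $3025$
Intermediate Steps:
$y{\left(A \right)} = A$ ($y{\left(A \right)} = - \frac{A + A \left(-4\right)}{3} = - \frac{A - 4 A}{3} = - \frac{\left(-3\right) A}{3} = A$)
$d{\left(h,O \right)} = 0$
$\left(\left(Z - y{\left(-3 \right)}\right) + M{\left(d{\left(-1,r{\left(-3 \right)} \right)} \right)}\right)^{2} = \left(\left(-58 - -3\right) + 0\right)^{2} = \left(\left(-58 + 3\right) + 0\right)^{2} = \left(-55 + 0\right)^{2} = \left(-55\right)^{2} = 3025$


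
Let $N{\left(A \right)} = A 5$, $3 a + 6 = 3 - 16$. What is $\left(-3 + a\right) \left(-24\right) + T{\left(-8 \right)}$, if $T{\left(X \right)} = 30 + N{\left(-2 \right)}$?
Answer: $244$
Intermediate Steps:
$a = - \frac{19}{3}$ ($a = -2 + \frac{3 - 16}{3} = -2 + \frac{1}{3} \left(-13\right) = -2 - \frac{13}{3} = - \frac{19}{3} \approx -6.3333$)
$N{\left(A \right)} = 5 A$
$T{\left(X \right)} = 20$ ($T{\left(X \right)} = 30 + 5 \left(-2\right) = 30 - 10 = 20$)
$\left(-3 + a\right) \left(-24\right) + T{\left(-8 \right)} = \left(-3 - \frac{19}{3}\right) \left(-24\right) + 20 = \left(- \frac{28}{3}\right) \left(-24\right) + 20 = 224 + 20 = 244$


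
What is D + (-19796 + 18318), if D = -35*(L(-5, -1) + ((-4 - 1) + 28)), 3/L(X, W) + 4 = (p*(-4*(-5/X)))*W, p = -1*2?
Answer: -9097/4 ≈ -2274.3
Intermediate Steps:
p = -2
L(X, W) = 3/(-4 - 40*W/X) (L(X, W) = 3/(-4 + (-(-8)/(X/(-5)))*W) = 3/(-4 + (-(-8)/(X*(-1/5)))*W) = 3/(-4 + (-(-8)/((-X/5)))*W) = 3/(-4 + (-(-8)*(-5/X))*W) = 3/(-4 + (-40/X)*W) = 3/(-4 - 40*W/X))
D = -3185/4 (D = -35*((3/4)*(-5)/(-1*(-5) - 10*(-1)) + ((-4 - 1) + 28)) = -35*((3/4)*(-5)/(5 + 10) + (-5 + 28)) = -35*((3/4)*(-5)/15 + 23) = -35*((3/4)*(-5)*(1/15) + 23) = -35*(-1/4 + 23) = -35*91/4 = -3185/4 ≈ -796.25)
D + (-19796 + 18318) = -3185/4 + (-19796 + 18318) = -3185/4 - 1478 = -9097/4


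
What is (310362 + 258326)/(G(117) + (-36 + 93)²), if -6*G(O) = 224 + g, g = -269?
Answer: 1137376/6513 ≈ 174.63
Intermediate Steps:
G(O) = 15/2 (G(O) = -(224 - 269)/6 = -⅙*(-45) = 15/2)
(310362 + 258326)/(G(117) + (-36 + 93)²) = (310362 + 258326)/(15/2 + (-36 + 93)²) = 568688/(15/2 + 57²) = 568688/(15/2 + 3249) = 568688/(6513/2) = 568688*(2/6513) = 1137376/6513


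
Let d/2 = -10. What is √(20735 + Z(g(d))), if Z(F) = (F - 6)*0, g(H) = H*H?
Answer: √20735 ≈ 144.00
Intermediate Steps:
d = -20 (d = 2*(-10) = -20)
g(H) = H²
Z(F) = 0 (Z(F) = (-6 + F)*0 = 0)
√(20735 + Z(g(d))) = √(20735 + 0) = √20735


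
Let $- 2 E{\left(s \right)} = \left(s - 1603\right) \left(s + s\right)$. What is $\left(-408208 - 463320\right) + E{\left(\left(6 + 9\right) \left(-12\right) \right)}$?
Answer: $-1192468$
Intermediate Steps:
$E{\left(s \right)} = - s \left(-1603 + s\right)$ ($E{\left(s \right)} = - \frac{\left(s - 1603\right) \left(s + s\right)}{2} = - \frac{\left(-1603 + s\right) 2 s}{2} = - \frac{2 s \left(-1603 + s\right)}{2} = - s \left(-1603 + s\right)$)
$\left(-408208 - 463320\right) + E{\left(\left(6 + 9\right) \left(-12\right) \right)} = \left(-408208 - 463320\right) + \left(6 + 9\right) \left(-12\right) \left(1603 - \left(6 + 9\right) \left(-12\right)\right) = -871528 + 15 \left(-12\right) \left(1603 - 15 \left(-12\right)\right) = -871528 - 180 \left(1603 - -180\right) = -871528 - 180 \left(1603 + 180\right) = -871528 - 320940 = -1192468$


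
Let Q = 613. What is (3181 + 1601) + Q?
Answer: 5395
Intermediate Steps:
(3181 + 1601) + Q = (3181 + 1601) + 613 = 4782 + 613 = 5395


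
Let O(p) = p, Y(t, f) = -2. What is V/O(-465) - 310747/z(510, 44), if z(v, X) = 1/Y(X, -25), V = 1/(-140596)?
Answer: 40631500247161/65377140 ≈ 6.2149e+5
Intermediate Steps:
V = -1/140596 ≈ -7.1126e-6
z(v, X) = -½ (z(v, X) = 1/(-2) = -½)
V/O(-465) - 310747/z(510, 44) = -1/140596/(-465) - 310747/(-½) = -1/140596*(-1/465) - 310747*(-2) = 1/65377140 + 621494 = 40631500247161/65377140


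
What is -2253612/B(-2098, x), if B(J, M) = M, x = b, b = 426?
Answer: -375602/71 ≈ -5290.2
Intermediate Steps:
x = 426
-2253612/B(-2098, x) = -2253612/426 = -2253612*1/426 = -375602/71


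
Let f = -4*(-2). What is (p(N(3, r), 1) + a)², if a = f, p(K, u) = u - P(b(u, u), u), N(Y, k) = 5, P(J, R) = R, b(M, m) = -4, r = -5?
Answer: 64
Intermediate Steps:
p(K, u) = 0 (p(K, u) = u - u = 0)
f = 8
a = 8
(p(N(3, r), 1) + a)² = (0 + 8)² = 8² = 64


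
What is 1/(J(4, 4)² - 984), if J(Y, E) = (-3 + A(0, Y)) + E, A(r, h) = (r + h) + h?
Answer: -1/903 ≈ -0.0011074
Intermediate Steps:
A(r, h) = r + 2*h (A(r, h) = (h + r) + h = r + 2*h)
J(Y, E) = -3 + E + 2*Y (J(Y, E) = (-3 + (0 + 2*Y)) + E = (-3 + 2*Y) + E = -3 + E + 2*Y)
1/(J(4, 4)² - 984) = 1/((-3 + 4 + 2*4)² - 984) = 1/((-3 + 4 + 8)² - 984) = 1/(9² - 984) = 1/(81 - 984) = 1/(-903) = -1/903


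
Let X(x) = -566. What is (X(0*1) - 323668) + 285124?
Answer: -39110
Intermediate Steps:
(X(0*1) - 323668) + 285124 = (-566 - 323668) + 285124 = -324234 + 285124 = -39110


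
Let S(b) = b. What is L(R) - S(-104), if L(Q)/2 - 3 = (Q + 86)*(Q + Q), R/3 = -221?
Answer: 1530314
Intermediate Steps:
R = -663 (R = 3*(-221) = -663)
L(Q) = 6 + 4*Q*(86 + Q) (L(Q) = 6 + 2*((Q + 86)*(Q + Q)) = 6 + 2*((86 + Q)*(2*Q)) = 6 + 2*(2*Q*(86 + Q)) = 6 + 4*Q*(86 + Q))
L(R) - S(-104) = (6 + 4*(-663)² + 344*(-663)) - 1*(-104) = (6 + 4*439569 - 228072) + 104 = (6 + 1758276 - 228072) + 104 = 1530210 + 104 = 1530314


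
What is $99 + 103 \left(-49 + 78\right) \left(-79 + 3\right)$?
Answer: $-226913$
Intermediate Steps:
$99 + 103 \left(-49 + 78\right) \left(-79 + 3\right) = 99 + 103 \cdot 29 \left(-76\right) = 99 + 103 \left(-2204\right) = 99 - 227012 = -226913$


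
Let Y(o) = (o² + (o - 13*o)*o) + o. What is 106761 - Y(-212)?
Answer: 601357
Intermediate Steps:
Y(o) = o - 11*o² (Y(o) = (o² + (-12*o)*o) + o = (o² - 12*o²) + o = -11*o² + o = o - 11*o²)
106761 - Y(-212) = 106761 - (-212)*(1 - 11*(-212)) = 106761 - (-212)*(1 + 2332) = 106761 - (-212)*2333 = 106761 - 1*(-494596) = 106761 + 494596 = 601357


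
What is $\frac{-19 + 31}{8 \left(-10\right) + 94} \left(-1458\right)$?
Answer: $- \frac{8748}{7} \approx -1249.7$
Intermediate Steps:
$\frac{-19 + 31}{8 \left(-10\right) + 94} \left(-1458\right) = \frac{12}{-80 + 94} \left(-1458\right) = \frac{12}{14} \left(-1458\right) = 12 \cdot \frac{1}{14} \left(-1458\right) = \frac{6}{7} \left(-1458\right) = - \frac{8748}{7}$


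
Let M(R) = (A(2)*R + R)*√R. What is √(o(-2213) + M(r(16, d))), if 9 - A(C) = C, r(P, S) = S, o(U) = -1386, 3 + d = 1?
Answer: √(-1386 - 16*I*√2) ≈ 0.3039 - 37.23*I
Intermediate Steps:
d = -2 (d = -3 + 1 = -2)
A(C) = 9 - C
M(R) = 8*R^(3/2) (M(R) = ((9 - 1*2)*R + R)*√R = ((9 - 2)*R + R)*√R = (7*R + R)*√R = (8*R)*√R = 8*R^(3/2))
√(o(-2213) + M(r(16, d))) = √(-1386 + 8*(-2)^(3/2)) = √(-1386 + 8*(-2*I*√2)) = √(-1386 - 16*I*√2)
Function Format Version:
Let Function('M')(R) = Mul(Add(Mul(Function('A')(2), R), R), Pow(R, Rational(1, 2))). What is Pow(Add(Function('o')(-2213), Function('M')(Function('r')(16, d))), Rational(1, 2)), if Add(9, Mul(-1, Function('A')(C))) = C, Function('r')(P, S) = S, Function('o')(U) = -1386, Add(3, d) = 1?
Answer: Pow(Add(-1386, Mul(-16, I, Pow(2, Rational(1, 2)))), Rational(1, 2)) ≈ Add(0.3039, Mul(-37.230, I))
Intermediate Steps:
d = -2 (d = Add(-3, 1) = -2)
Function('A')(C) = Add(9, Mul(-1, C))
Function('M')(R) = Mul(8, Pow(R, Rational(3, 2))) (Function('M')(R) = Mul(Add(Mul(Add(9, Mul(-1, 2)), R), R), Pow(R, Rational(1, 2))) = Mul(Add(Mul(Add(9, -2), R), R), Pow(R, Rational(1, 2))) = Mul(Add(Mul(7, R), R), Pow(R, Rational(1, 2))) = Mul(Mul(8, R), Pow(R, Rational(1, 2))) = Mul(8, Pow(R, Rational(3, 2))))
Pow(Add(Function('o')(-2213), Function('M')(Function('r')(16, d))), Rational(1, 2)) = Pow(Add(-1386, Mul(8, Pow(-2, Rational(3, 2)))), Rational(1, 2)) = Pow(Add(-1386, Mul(8, Mul(-2, I, Pow(2, Rational(1, 2))))), Rational(1, 2)) = Pow(Add(-1386, Mul(-16, I, Pow(2, Rational(1, 2)))), Rational(1, 2))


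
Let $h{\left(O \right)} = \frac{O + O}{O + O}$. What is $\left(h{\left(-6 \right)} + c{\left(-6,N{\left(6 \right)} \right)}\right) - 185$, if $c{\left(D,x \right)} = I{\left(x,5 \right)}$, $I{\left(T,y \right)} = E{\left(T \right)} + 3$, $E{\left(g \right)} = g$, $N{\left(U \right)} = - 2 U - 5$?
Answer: $-198$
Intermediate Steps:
$N{\left(U \right)} = -5 - 2 U$
$h{\left(O \right)} = 1$ ($h{\left(O \right)} = \frac{2 O}{2 O} = 2 O \frac{1}{2 O} = 1$)
$I{\left(T,y \right)} = 3 + T$ ($I{\left(T,y \right)} = T + 3 = 3 + T$)
$c{\left(D,x \right)} = 3 + x$
$\left(h{\left(-6 \right)} + c{\left(-6,N{\left(6 \right)} \right)}\right) - 185 = \left(1 + \left(3 - 17\right)\right) - 185 = \left(1 - 14\right) - 185 = -13 - 185 = -198$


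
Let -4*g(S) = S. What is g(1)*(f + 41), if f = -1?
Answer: -10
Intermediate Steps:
g(S) = -S/4
g(1)*(f + 41) = (-¼*1)*(-1 + 41) = -¼*40 = -10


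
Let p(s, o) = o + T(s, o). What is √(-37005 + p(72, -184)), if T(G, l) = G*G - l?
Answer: I*√31821 ≈ 178.38*I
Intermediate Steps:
T(G, l) = G² - l
p(s, o) = s² (p(s, o) = o + (s² - o) = s²)
√(-37005 + p(72, -184)) = √(-37005 + 72²) = √(-37005 + 5184) = √(-31821) = I*√31821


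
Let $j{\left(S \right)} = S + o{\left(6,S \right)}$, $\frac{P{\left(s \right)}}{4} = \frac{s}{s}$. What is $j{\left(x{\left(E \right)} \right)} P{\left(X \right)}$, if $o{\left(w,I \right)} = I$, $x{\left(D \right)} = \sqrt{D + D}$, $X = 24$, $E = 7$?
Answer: $8 \sqrt{14} \approx 29.933$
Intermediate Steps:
$P{\left(s \right)} = 4$ ($P{\left(s \right)} = 4 \frac{s}{s} = 4 \cdot 1 = 4$)
$x{\left(D \right)} = \sqrt{2} \sqrt{D}$ ($x{\left(D \right)} = \sqrt{2 D} = \sqrt{2} \sqrt{D}$)
$j{\left(S \right)} = 2 S$ ($j{\left(S \right)} = S + S = 2 S$)
$j{\left(x{\left(E \right)} \right)} P{\left(X \right)} = 2 \sqrt{2} \sqrt{7} \cdot 4 = 2 \sqrt{14} \cdot 4 = 8 \sqrt{14}$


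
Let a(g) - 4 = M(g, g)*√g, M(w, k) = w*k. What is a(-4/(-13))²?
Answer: 5941712/371293 + 256*√13/2197 ≈ 16.423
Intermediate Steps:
M(w, k) = k*w
a(g) = 4 + g^(5/2) (a(g) = 4 + (g*g)*√g = 4 + g²*√g = 4 + g^(5/2))
a(-4/(-13))² = (4 + (-4/(-13))^(5/2))² = (4 + (-4*(-1/13))^(5/2))² = (4 + (4/13)^(5/2))² = (4 + 32*√13/2197)²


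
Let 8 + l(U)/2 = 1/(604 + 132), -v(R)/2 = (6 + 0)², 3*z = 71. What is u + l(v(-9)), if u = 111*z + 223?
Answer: 1042913/368 ≈ 2834.0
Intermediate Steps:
z = 71/3 (z = (⅓)*71 = 71/3 ≈ 23.667)
v(R) = -72 (v(R) = -2*(6 + 0)² = -2*6² = -2*36 = -72)
l(U) = -5887/368 (l(U) = -16 + 2/(604 + 132) = -16 + 2/736 = -16 + 2*(1/736) = -16 + 1/368 = -5887/368)
u = 2850 (u = 111*(71/3) + 223 = 2627 + 223 = 2850)
u + l(v(-9)) = 2850 - 5887/368 = 1042913/368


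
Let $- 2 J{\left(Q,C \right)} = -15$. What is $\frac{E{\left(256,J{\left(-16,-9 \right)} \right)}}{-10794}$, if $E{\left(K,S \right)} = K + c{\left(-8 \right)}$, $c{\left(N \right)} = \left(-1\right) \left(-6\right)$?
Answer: $- \frac{131}{5397} \approx -0.024273$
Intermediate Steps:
$J{\left(Q,C \right)} = \frac{15}{2}$ ($J{\left(Q,C \right)} = \left(- \frac{1}{2}\right) \left(-15\right) = \frac{15}{2}$)
$c{\left(N \right)} = 6$
$E{\left(K,S \right)} = 6 + K$ ($E{\left(K,S \right)} = K + 6 = 6 + K$)
$\frac{E{\left(256,J{\left(-16,-9 \right)} \right)}}{-10794} = \frac{6 + 256}{-10794} = 262 \left(- \frac{1}{10794}\right) = - \frac{131}{5397}$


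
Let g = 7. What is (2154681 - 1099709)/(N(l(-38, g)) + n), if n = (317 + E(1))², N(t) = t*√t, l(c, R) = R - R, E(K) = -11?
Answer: 263743/23409 ≈ 11.267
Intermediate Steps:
l(c, R) = 0
N(t) = t^(3/2)
n = 93636 (n = (317 - 11)² = 306² = 93636)
(2154681 - 1099709)/(N(l(-38, g)) + n) = (2154681 - 1099709)/(0^(3/2) + 93636) = 1054972/(0 + 93636) = 1054972/93636 = 1054972*(1/93636) = 263743/23409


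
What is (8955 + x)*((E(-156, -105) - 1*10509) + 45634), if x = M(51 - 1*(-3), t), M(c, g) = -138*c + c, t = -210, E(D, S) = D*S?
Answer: 80193285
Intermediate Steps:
M(c, g) = -137*c
x = -7398 (x = -137*(51 - 1*(-3)) = -137*(51 + 3) = -137*54 = -7398)
(8955 + x)*((E(-156, -105) - 1*10509) + 45634) = (8955 - 7398)*((-156*(-105) - 1*10509) + 45634) = 1557*((16380 - 10509) + 45634) = 1557*(5871 + 45634) = 1557*51505 = 80193285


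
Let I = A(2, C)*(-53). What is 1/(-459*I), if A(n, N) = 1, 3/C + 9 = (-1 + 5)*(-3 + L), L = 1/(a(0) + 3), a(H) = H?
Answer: 1/24327 ≈ 4.1107e-5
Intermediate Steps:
L = ⅓ (L = 1/(0 + 3) = 1/3 = ⅓ ≈ 0.33333)
C = -9/59 (C = 3/(-9 + (-1 + 5)*(-3 + ⅓)) = 3/(-9 + 4*(-8/3)) = 3/(-9 - 32/3) = 3/(-59/3) = 3*(-3/59) = -9/59 ≈ -0.15254)
I = -53 (I = 1*(-53) = -53)
1/(-459*I) = 1/(-459*(-53)) = 1/24327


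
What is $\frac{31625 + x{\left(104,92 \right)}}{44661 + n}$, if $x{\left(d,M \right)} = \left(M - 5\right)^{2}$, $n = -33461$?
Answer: $\frac{19597}{5600} \approx 3.4995$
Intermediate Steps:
$x{\left(d,M \right)} = \left(-5 + M\right)^{2}$
$\frac{31625 + x{\left(104,92 \right)}}{44661 + n} = \frac{31625 + \left(-5 + 92\right)^{2}}{44661 - 33461} = \frac{31625 + 87^{2}}{11200} = \left(31625 + 7569\right) \frac{1}{11200} = 39194 \cdot \frac{1}{11200} = \frac{19597}{5600}$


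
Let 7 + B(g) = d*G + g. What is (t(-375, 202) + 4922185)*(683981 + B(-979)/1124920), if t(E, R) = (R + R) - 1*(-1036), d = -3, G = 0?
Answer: 378835477688484075/112492 ≈ 3.3677e+12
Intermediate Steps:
B(g) = -7 + g (B(g) = -7 + (-3*0 + g) = -7 + (0 + g) = -7 + g)
t(E, R) = 1036 + 2*R (t(E, R) = 2*R + 1036 = 1036 + 2*R)
(t(-375, 202) + 4922185)*(683981 + B(-979)/1124920) = ((1036 + 2*202) + 4922185)*(683981 + (-7 - 979)/1124920) = ((1036 + 404) + 4922185)*(683981 - 986*1/1124920) = (1440 + 4922185)*(683981 - 493/562460) = 4923625*(384711952767/562460) = 378835477688484075/112492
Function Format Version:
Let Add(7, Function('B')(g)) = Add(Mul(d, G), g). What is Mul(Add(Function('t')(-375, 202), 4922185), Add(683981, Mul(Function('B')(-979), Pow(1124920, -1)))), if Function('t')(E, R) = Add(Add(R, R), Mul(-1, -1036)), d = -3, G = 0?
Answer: Rational(378835477688484075, 112492) ≈ 3.3677e+12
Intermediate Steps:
Function('B')(g) = Add(-7, g) (Function('B')(g) = Add(-7, Add(Mul(-3, 0), g)) = Add(-7, Add(0, g)) = Add(-7, g))
Function('t')(E, R) = Add(1036, Mul(2, R)) (Function('t')(E, R) = Add(Mul(2, R), 1036) = Add(1036, Mul(2, R)))
Mul(Add(Function('t')(-375, 202), 4922185), Add(683981, Mul(Function('B')(-979), Pow(1124920, -1)))) = Mul(Add(Add(1036, Mul(2, 202)), 4922185), Add(683981, Mul(Add(-7, -979), Pow(1124920, -1)))) = Mul(Add(Add(1036, 404), 4922185), Add(683981, Mul(-986, Rational(1, 1124920)))) = Mul(Add(1440, 4922185), Add(683981, Rational(-493, 562460))) = Mul(4923625, Rational(384711952767, 562460)) = Rational(378835477688484075, 112492)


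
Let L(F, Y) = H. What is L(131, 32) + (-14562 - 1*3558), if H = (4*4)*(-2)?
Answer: -18152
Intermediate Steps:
H = -32 (H = 16*(-2) = -32)
L(F, Y) = -32
L(131, 32) + (-14562 - 1*3558) = -32 + (-14562 - 1*3558) = -32 + (-14562 - 3558) = -32 - 18120 = -18152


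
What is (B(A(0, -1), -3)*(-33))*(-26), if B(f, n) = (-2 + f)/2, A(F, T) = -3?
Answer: -2145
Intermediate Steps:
B(f, n) = -1 + f/2 (B(f, n) = (-2 + f)*(1/2) = -1 + f/2)
(B(A(0, -1), -3)*(-33))*(-26) = ((-1 + (1/2)*(-3))*(-33))*(-26) = ((-1 - 3/2)*(-33))*(-26) = -5/2*(-33)*(-26) = (165/2)*(-26) = -2145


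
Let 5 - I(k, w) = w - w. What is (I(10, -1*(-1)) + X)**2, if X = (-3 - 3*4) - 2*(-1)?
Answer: 64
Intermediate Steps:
I(k, w) = 5 (I(k, w) = 5 - (w - w) = 5 - 1*0 = 5 + 0 = 5)
X = -13 (X = (-3 - 12) + 2 = -15 + 2 = -13)
(I(10, -1*(-1)) + X)**2 = (5 - 13)**2 = (-8)**2 = 64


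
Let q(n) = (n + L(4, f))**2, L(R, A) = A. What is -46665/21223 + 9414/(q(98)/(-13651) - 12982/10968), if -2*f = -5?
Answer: -3740916035024757/764019574469 ≈ -4896.4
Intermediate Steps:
f = 5/2 (f = -1/2*(-5) = 5/2 ≈ 2.5000)
q(n) = (5/2 + n)**2 (q(n) = (n + 5/2)**2 = (5/2 + n)**2)
-46665/21223 + 9414/(q(98)/(-13651) - 12982/10968) = -46665/21223 + 9414/(((5 + 2*98)**2/4)/(-13651) - 12982/10968) = -46665*1/21223 + 9414/(((5 + 196)**2/4)*(-1/13651) - 12982*1/10968) = -46665/21223 + 9414/(((1/4)*201**2)*(-1/13651) - 6491/5484) = -46665/21223 + 9414/(((1/4)*40401)*(-1/13651) - 6491/5484) = -46665/21223 + 9414/((40401/4)*(-1/13651) - 6491/5484) = -46665/21223 + 9414/(-40401/54604 - 6491/5484) = -46665/21223 + 9414/(-35999603/18715521) = -46665/21223 + 9414*(-18715521/35999603) = -46665/21223 - 176187914694/35999603 = -3740916035024757/764019574469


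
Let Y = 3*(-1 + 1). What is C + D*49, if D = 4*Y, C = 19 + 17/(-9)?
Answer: 154/9 ≈ 17.111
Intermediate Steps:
Y = 0 (Y = 3*0 = 0)
C = 154/9 (C = 19 + 17*(-1/9) = 19 - 17/9 = 154/9 ≈ 17.111)
D = 0 (D = 4*0 = 0)
C + D*49 = 154/9 + 0*49 = 154/9 + 0 = 154/9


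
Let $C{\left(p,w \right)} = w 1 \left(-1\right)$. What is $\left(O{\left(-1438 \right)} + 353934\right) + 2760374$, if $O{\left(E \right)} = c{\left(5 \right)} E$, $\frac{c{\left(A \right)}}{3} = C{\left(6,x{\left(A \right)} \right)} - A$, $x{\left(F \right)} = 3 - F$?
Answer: $3127250$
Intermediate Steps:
$C{\left(p,w \right)} = - w$ ($C{\left(p,w \right)} = w \left(-1\right) = - w$)
$c{\left(A \right)} = -9$ ($c{\left(A \right)} = 3 \left(- (3 - A) - A\right) = 3 \left(\left(-3 + A\right) - A\right) = 3 \left(-3\right) = -9$)
$O{\left(E \right)} = - 9 E$
$\left(O{\left(-1438 \right)} + 353934\right) + 2760374 = \left(\left(-9\right) \left(-1438\right) + 353934\right) + 2760374 = \left(12942 + 353934\right) + 2760374 = 366876 + 2760374 = 3127250$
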